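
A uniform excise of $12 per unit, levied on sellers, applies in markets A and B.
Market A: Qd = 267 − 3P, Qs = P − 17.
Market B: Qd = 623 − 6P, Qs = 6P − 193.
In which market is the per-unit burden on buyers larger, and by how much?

Market B, by $3.

Market A: pre-tax P* = $71, Q* = 54; post-tax Q = 45; per-unit burden on buyers = $3.
Market B: pre-tax P* = $68, Q* = 215; post-tax Q = 179; per-unit burden on buyers = $6.
Difference: $3 vs $6 → market B is larger by $3.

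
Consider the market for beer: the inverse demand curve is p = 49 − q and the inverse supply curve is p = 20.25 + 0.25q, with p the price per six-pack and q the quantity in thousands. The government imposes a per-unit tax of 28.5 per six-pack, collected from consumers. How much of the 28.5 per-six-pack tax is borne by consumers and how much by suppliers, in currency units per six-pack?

Inverting to q(p) form: qd = 49 − p; qs = 4p − 81.
Without the tax, 49 − p = 4p − 81 gives 5p = 130, so p* = 26 and q* = 23.
With the tax collected from consumers, demand (in seller-price terms) shifts: qd = 49 − (p + 28.5).
Solving gives q = 0.2 with consumers paying 48.8 and suppliers receiving 20.3 (the 28.5 wedge).
Burden on consumers: 22.8; on suppliers: 5.7. (They sum to 28.5.)

Consumers bear 22.8 per six-pack; suppliers bear 5.7 per six-pack.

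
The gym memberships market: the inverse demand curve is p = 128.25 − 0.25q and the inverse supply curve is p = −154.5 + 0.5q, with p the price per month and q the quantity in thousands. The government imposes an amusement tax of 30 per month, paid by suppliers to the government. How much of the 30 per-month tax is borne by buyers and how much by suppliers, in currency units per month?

Buyers bear 10 per month; suppliers bear 20 per month.

Inverting to q(p) form: qd = 513 − 4p; qs = 2p + 309.
Without the tax, 513 − 4p = 2p + 309 gives 6p = 204, so p* = 34 and q* = 377.
With the tax collected from suppliers, supply shifts: qs = 2(p − 30) + 309.
Solving gives q = 337 with buyers paying 44 and suppliers receiving 14 (the 30 wedge).
Burden on buyers: 10; on suppliers: 20. (They sum to 30.)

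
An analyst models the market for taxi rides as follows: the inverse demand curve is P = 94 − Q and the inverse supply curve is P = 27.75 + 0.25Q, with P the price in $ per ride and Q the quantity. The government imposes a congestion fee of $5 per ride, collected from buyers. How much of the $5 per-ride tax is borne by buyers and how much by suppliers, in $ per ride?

Buyers bear $4 per ride; suppliers bear $1 per ride.

Inverting to Q(P) form: Qd = 94 − P; Qs = 4P − 111.
Without the tax, 94 − P = 4P − 111 gives 5P = 205, so P* = $41 and Q* = 53.
With the tax collected from buyers, demand (in seller-price terms) shifts: Qd = 94 − (P + 5).
Solving gives Q = 49 with buyers paying $45 and suppliers receiving $40 (the $5 wedge).
Burden on buyers: $4; on suppliers: $1. (They sum to $5.)
The less price-elastic side of the market bears the larger share of a per-unit tax.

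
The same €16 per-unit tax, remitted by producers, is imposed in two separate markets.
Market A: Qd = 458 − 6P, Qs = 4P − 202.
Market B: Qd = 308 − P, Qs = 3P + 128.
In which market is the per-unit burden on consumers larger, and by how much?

Market A: pre-tax P* = €66, Q* = 62; post-tax Q = 23.6; per-unit burden on consumers = €6.4.
Market B: pre-tax P* = €45, Q* = 263; post-tax Q = 251; per-unit burden on consumers = €12.
Difference: €6.4 vs €12 → market B is larger by €5.6.

Market B, by €5.6.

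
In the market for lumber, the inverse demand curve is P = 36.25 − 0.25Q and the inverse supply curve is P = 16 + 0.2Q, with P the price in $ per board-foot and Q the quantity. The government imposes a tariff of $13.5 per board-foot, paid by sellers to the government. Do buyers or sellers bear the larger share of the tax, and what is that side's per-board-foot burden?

Rewrite in direct form: Qd = 145 − 4P and Qs = 5P − 80.
Before the tax: set 145 − 4P = 5P − 80 → P* = $25, Q* = 45.
With the tax collected from sellers, supply shifts: Qs = 5(P − 13.5) − 80.
Solving gives Q = 15 with buyers paying $32.5 and sellers receiving $19 (the $13.5 wedge).
Per-board-foot burden: buyers $7.5, sellers $6.
Buyers take the larger share because demand is less price-elastic here (demand slope 4 vs supply slope 5).
The less price-elastic side of the market bears the larger share of a per-unit tax.

Buyers bear the larger share: $7.5 per board-foot.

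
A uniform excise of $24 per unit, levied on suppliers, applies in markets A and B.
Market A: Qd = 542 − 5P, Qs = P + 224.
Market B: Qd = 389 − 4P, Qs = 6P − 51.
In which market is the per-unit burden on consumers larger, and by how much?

Market A: pre-tax P* = $53, Q* = 277; post-tax Q = 257; per-unit burden on consumers = $4.
Market B: pre-tax P* = $44, Q* = 213; post-tax Q = 155.4; per-unit burden on consumers = $14.4.
Difference: $4 vs $14.4 → market B is larger by $10.4.

Market B, by $10.4.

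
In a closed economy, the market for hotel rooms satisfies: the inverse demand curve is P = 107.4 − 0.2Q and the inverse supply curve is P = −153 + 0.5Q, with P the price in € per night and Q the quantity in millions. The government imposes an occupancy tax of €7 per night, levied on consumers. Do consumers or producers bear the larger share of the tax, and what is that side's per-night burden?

Inverting to Q(P) form: Qd = 537 − 5P; Qs = 2P + 306.
Without the tax, 537 − 5P = 2P + 306 gives 7P = 231, so P* = €33 and Q* = 372.
With the tax collected from consumers, demand (in seller-price terms) shifts: Qd = 537 − 5(P + 7).
Solving gives Q = 362 with consumers paying €35 and producers receiving €28 (the €7 wedge).
Per-night burden: consumers €2, producers €5.
Producers take the larger share because supply is less price-elastic here (demand slope 5 vs supply slope 2).

Producers bear the larger share: €5 per night.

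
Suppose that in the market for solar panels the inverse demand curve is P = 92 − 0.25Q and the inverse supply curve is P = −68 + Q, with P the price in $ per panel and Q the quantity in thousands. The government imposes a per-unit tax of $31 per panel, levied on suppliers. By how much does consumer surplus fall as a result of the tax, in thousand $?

Inverting to Q(P) form: Qd = 368 − 4P; Qs = P + 68.
Without the tax, 368 − 4P = P + 68 gives 5P = 300, so P* = $60 and Q* = 128.
With the tax collected from suppliers, supply shifts: Qs = (P − 31) + 68.
Solving gives Q = 103.2 with buyers paying $66.2 and suppliers receiving $35.2 (the $31 wedge).
ΔCS is the trapezoid between Q = 103.2 and Q = 128 of height $6.2: ½ · (128 + 103.2) · 6.2 = $716.72.

Consumer surplus falls by $716.72 thousand.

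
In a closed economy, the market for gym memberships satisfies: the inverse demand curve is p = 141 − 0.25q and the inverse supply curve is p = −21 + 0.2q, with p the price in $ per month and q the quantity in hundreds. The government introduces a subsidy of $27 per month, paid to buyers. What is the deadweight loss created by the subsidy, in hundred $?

Rewrite in direct form: qd = 564 − 4p and qs = 5p + 105.
Before the subsidy: set 564 − 4p = 5p + 105 → p* = $51, q* = 360.
With a per-unit subsidy paid to buyers, each effectively pays p − 27, so demand becomes qd = 564 − 4(p − 27).
Solving gives q = 420 with buyers paying $36 and sellers receiving $63 (the $27 wedge).
Quantity rises by |ΔQ| = |360 − 420| = 60.
DWL = ½ · t · |ΔQ| = ½ · 27 · 60 = $810.

Deadweight loss = $810 hundred.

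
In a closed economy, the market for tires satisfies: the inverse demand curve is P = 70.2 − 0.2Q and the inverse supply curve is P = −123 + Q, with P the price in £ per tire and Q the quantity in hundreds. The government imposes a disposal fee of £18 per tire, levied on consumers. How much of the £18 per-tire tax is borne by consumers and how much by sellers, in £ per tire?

Rewrite in direct form: Qd = 351 − 5P and Qs = P + 123.
Before the tax: set 351 − 5P = P + 123 → P* = £38, Q* = 161.
With the tax collected from consumers, demand (in seller-price terms) shifts: Qd = 351 − 5(P + 18).
Solving gives Q = 146 with consumers paying £41 and sellers receiving £23 (the £18 wedge).
Burden on consumers: £3; on sellers: £15. (They sum to £18.)

Consumers bear £3 per tire; sellers bear £15 per tire.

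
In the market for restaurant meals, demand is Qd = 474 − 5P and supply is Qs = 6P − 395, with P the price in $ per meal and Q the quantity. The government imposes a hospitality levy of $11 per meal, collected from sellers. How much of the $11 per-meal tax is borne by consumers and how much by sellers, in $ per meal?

Consumers bear $6 per meal; sellers bear $5 per meal.

Without the tax, 474 − 5P = 6P − 395 gives 11P = 869, so P* = $79 and Q* = 79.
With the tax collected from sellers, supply shifts: Qs = 6(P − 11) − 395.
Solving gives Q = 49 with consumers paying $85 and sellers receiving $74 (the $11 wedge).
Burden on consumers: $6; on sellers: $5. (They sum to $11.)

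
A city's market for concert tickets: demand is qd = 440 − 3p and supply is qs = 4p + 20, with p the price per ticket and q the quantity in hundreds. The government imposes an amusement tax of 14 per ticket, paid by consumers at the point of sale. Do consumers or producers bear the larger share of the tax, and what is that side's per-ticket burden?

Consumers bear the larger share: 8 per ticket.

Before the tax: set 440 − 3p = 4p + 20 → p* = 60, q* = 260.
With the tax collected from consumers, demand (in seller-price terms) shifts: qd = 440 − 3(p + 14).
Solving gives q = 236 with consumers paying 68 and producers receiving 54 (the 14 wedge).
Per-ticket burden: consumers 8, producers 6.
Consumers take the larger share because demand is less price-elastic here (demand slope 3 vs supply slope 4).
The less price-elastic side of the market bears the larger share of a per-unit tax.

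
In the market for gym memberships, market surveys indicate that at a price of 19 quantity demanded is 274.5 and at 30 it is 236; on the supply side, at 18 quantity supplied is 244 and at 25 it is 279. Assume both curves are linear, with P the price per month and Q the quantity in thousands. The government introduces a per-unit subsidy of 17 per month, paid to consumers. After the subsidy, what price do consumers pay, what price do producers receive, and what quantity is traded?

Demand slope: (236 − 274.5)/(30 − 19) = -3.5, so Qd = 341 − 3.5P.
Supply slope: (279 − 244)/(25 − 18) = 5, so Qs = 5P + 154.
Before the subsidy: set 341 − 3.5P = 5P + 154 → P* = 22, Q* = 264.
With a per-unit subsidy paid to consumers, each effectively pays P − 17, so demand becomes Qd = 341 − 3.5(P − 17).
Solving gives Q = 299 with consumers paying 12 and producers receiving 29 (the 17 wedge).

Consumers pay 12; producers receive 29; quantity = 299.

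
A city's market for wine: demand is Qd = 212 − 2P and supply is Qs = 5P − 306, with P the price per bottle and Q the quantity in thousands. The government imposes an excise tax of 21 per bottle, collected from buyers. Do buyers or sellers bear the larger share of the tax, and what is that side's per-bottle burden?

Buyers bear the larger share: 15 per bottle.

Before the tax: set 212 − 2P = 5P − 306 → P* = 74, Q* = 64.
With the tax collected from buyers, demand (in seller-price terms) shifts: Qd = 212 − 2(P + 21).
Solving gives Q = 34 with buyers paying 89 and sellers receiving 68 (the 21 wedge).
Per-bottle burden: buyers 15, sellers 6.
Buyers take the larger share because demand is less price-elastic here (demand slope 2 vs supply slope 5).
The less price-elastic side of the market bears the larger share of a per-unit tax.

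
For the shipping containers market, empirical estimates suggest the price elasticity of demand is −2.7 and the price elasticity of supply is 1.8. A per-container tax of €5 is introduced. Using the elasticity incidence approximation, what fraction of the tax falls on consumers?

Consumers' share ≈ 0.4.

Incidence ratio: consumers' share ≈ εs / (εs + |εd|) = 1.8 / (1.8 + 2.7) = 0.4.
Supply is the less elastic side, so consumers bear the smaller share.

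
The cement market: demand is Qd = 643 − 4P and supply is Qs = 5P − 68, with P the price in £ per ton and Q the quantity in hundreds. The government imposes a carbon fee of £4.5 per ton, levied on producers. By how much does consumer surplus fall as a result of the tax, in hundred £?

Before the tax: set 643 − 4P = 5P − 68 → P* = £79, Q* = 327.
With the tax collected from producers, supply shifts: Qs = 5(P − 4.5) − 68.
New equilibrium: consumers pay £81.5, producers receive £77, Q = 317. (Wedge: Pb − Ps = 4.5.)
ΔCS is the trapezoid between Q = 317 and Q = 327 of height £2.5: ½ · (327 + 317) · 2.5 = £805.

Consumer surplus falls by £805 hundred.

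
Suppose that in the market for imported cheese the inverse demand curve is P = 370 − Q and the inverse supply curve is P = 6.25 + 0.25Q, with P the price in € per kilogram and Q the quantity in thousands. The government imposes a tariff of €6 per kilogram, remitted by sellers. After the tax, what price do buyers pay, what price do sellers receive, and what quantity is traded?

Inverting to Q(P) form: Qd = 370 − P; Qs = 4P − 25.
Without the tax, 370 − P = 4P − 25 gives 5P = 395, so P* = €79 and Q* = 291.
With the tax collected from sellers, supply shifts: Qs = 4(P − 6) − 25.
New equilibrium: buyers pay €83.8, sellers receive €77.8, Q = 286.2. (Wedge: Pb − Ps = 6.)
The less price-elastic side of the market bears the larger share of a per-unit tax.

Buyers pay €83.8; sellers receive €77.8; quantity = 286.2.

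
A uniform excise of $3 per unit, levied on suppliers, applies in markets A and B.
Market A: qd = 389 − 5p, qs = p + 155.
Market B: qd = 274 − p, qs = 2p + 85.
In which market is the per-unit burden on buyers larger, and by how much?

Market B, by $1.5.

Market A: pre-tax p* = $39, q* = 194; post-tax q = 191.5; per-unit burden on buyers = $0.5.
Market B: pre-tax p* = $63, q* = 211; post-tax q = 209; per-unit burden on buyers = $2.
Difference: $0.5 vs $2 → market B is larger by $1.5.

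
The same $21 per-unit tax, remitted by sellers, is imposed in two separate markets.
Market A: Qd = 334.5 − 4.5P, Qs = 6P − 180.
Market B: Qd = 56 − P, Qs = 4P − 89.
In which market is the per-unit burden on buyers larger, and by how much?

Market A: pre-tax P* = $49, Q* = 114; post-tax Q = 60; per-unit burden on buyers = $12.
Market B: pre-tax P* = $29, Q* = 27; post-tax Q = 10.2; per-unit burden on buyers = $16.8.
Difference: $12 vs $16.8 → market B is larger by $4.8.

Market B, by $4.8.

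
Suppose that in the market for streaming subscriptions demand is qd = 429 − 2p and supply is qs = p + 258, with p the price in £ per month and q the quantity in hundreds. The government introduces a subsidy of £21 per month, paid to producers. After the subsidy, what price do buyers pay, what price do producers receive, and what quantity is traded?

Buyers pay £50; producers receive £71; quantity = 329.

Without the subsidy, 429 − 2p = p + 258 gives 3p = 171, so p* = £57 and q* = 315.
With a per-unit subsidy paid to producers, each receives p + 21 per unit sold, so supply becomes qs = (p + 21) + 258.
New equilibrium: buyers pay £50, producers receive £71, q = 329. (Wedge: pb − ps = −21.)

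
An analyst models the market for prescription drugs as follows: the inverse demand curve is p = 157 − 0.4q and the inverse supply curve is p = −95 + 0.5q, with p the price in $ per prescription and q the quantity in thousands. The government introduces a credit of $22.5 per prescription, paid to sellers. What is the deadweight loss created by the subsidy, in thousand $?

Deadweight loss = $281.25 thousand.

Inverting to q(p) form: qd = 392.5 − 2.5p; qs = 2p + 190.
Without the subsidy, 392.5 − 2.5p = 2p + 190 gives 4.5p = 202.5, so p* = $45 and q* = 280.
With a per-unit subsidy paid to sellers, each receives p + 22.5 per unit sold, so supply becomes qs = 2(p + 22.5) + 190.
Solving gives q = 305 with buyers paying $35 and sellers receiving $57.5 (the $22.5 wedge).
Quantity rises by |ΔQ| = |280 − 305| = 25.
DWL = ½ · t · |ΔQ| = ½ · 22.5 · 25 = $281.25.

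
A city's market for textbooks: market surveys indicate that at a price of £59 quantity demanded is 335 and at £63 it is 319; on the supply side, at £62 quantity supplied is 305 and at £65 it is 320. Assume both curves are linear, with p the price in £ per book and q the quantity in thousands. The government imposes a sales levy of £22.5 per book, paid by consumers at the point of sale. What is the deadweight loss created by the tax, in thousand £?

Deadweight loss = £562.5 thousand.

Demand slope: (319 − 335)/(63 − 59) = -4, so qd = 571 − 4p.
Supply slope: (320 − 305)/(65 − 62) = 5, so qs = 5p − 5.
Without the tax, 571 − 4p = 5p − 5 gives 9p = 576, so p* = £64 and q* = 315.
With the tax collected from consumers, demand (in seller-price terms) shifts: qd = 571 − 4(p + 22.5).
Solving gives q = 265 with consumers paying £76.5 and suppliers receiving £54 (the £22.5 wedge).
Quantity falls by |ΔQ| = |315 − 265| = 50.
DWL = ½ · t · |ΔQ| = ½ · 22.5 · 50 = £562.5.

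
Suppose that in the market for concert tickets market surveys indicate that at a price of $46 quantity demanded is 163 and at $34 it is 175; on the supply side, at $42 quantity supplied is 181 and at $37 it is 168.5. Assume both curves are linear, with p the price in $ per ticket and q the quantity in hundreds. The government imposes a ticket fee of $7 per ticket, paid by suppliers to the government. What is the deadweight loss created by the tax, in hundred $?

Demand slope: (175 − 163)/(34 − 46) = -1, so qd = 209 − p.
Supply slope: (168.5 − 181)/(37 − 42) = 2.5, so qs = 2.5p + 76.
Before the tax: set 209 − p = 2.5p + 76 → p* = $38, q* = 171.
With the tax collected from suppliers, supply shifts: qs = 2.5(p − 7) + 76.
Solving gives q = 166 with consumers paying $43 and suppliers receiving $36 (the $7 wedge).
Quantity falls by |ΔQ| = |171 − 166| = 5.
DWL = ½ · t · |ΔQ| = ½ · 7 · 5 = $17.5.

Deadweight loss = $17.5 hundred.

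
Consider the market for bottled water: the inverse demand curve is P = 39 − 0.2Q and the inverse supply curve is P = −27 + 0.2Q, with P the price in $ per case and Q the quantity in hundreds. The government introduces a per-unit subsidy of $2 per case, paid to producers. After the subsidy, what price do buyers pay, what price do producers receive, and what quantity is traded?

Buyers pay $5; producers receive $7; quantity = 170.

Rewrite in direct form: Qd = 195 − 5P and Qs = 5P + 135.
Without the subsidy, 195 − 5P = 5P + 135 gives 10P = 60, so P* = $6 and Q* = 165.
With a per-unit subsidy paid to producers, each receives P + 2 per unit sold, so supply becomes Qs = 5(P + 2) + 135.
New equilibrium: buyers pay $5, producers receive $7, Q = 170. (Wedge: Pb − Ps = −2.)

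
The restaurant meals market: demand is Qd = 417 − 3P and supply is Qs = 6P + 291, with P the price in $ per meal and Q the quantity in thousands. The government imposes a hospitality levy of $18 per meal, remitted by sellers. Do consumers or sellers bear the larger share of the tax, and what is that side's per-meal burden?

Without the tax, 417 − 3P = 6P + 291 gives 9P = 126, so P* = $14 and Q* = 375.
With the tax collected from sellers, supply shifts: Qs = 6(P − 18) + 291.
Solving gives Q = 339 with consumers paying $26 and sellers receiving $8 (the $18 wedge).
Per-meal burden: consumers $12, sellers $6.
Consumers take the larger share because demand is less price-elastic here (demand slope 3 vs supply slope 6).

Consumers bear the larger share: $12 per meal.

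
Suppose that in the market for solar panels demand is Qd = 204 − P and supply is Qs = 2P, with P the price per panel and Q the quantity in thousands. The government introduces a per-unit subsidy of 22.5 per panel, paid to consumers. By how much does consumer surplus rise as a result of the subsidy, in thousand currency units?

Before the subsidy: set 204 − P = 2P → P* = 68, Q* = 136.
With a per-unit subsidy paid to consumers, each effectively pays P − 22.5, so demand becomes Qd = 204 − (P − 22.5).
New equilibrium: consumers pay 53, suppliers receive 75.5, Q = 151. (Wedge: Pb − Ps = −22.5.)
ΔCS is the trapezoid between Q = 151 and Q = 136 of height 15: ½ · (136 + 151) · 15 = 2152.5.

Consumer surplus rises by 2152.5 thousand.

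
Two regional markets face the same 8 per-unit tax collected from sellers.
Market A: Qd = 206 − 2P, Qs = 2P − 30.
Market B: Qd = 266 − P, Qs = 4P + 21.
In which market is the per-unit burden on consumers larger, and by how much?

Market A: pre-tax P* = 59, Q* = 88; post-tax Q = 80; per-unit burden on consumers = 4.
Market B: pre-tax P* = 49, Q* = 217; post-tax Q = 210.6; per-unit burden on consumers = 6.4.
Difference: 4 vs 6.4 → market B is larger by 2.4.

Market B, by 2.4.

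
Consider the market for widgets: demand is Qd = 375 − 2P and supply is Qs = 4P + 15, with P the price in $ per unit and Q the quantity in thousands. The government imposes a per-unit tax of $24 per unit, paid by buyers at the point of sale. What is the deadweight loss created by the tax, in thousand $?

Before the tax: set 375 − 2P = 4P + 15 → P* = $60, Q* = 255.
With the tax collected from buyers, demand (in seller-price terms) shifts: Qd = 375 − 2(P + 24).
Solving gives Q = 223 with buyers paying $76 and producers receiving $52 (the $24 wedge).
Quantity falls by |ΔQ| = |255 − 223| = 32.
DWL = ½ · t · |ΔQ| = ½ · 24 · 32 = $384.

Deadweight loss = $384 thousand.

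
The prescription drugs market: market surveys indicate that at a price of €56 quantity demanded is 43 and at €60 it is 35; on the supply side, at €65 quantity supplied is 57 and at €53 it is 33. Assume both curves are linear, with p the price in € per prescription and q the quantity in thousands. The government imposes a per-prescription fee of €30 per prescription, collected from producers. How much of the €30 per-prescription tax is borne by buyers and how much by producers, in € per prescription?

Demand slope: (35 − 43)/(60 − 56) = -2, so qd = 155 − 2p.
Supply slope: (33 − 57)/(53 − 65) = 2, so qs = 2p − 73.
Before the tax: set 155 − 2p = 2p − 73 → p* = €57, q* = 41.
With the tax collected from producers, supply shifts: qs = 2(p − 30) − 73.
Solving gives q = 11 with buyers paying €72 and producers receiving €42 (the €30 wedge).
Burden on buyers: €15; on producers: €15. (They sum to €30.)

Buyers bear €15 per prescription; producers bear €15 per prescription.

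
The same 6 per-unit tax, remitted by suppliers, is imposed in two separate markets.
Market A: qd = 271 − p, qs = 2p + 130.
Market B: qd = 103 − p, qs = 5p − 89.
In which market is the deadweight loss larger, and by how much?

Market A: pre-tax p* = 47, q* = 224; post-tax q = 220; deadweight loss = 12.
Market B: pre-tax p* = 32, q* = 71; post-tax q = 66; deadweight loss = 15.
Difference: 12 vs 15 → market B is larger by 3.

Market B, by 3.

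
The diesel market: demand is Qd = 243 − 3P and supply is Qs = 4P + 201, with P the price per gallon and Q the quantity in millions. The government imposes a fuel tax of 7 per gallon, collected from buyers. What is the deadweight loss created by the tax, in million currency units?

Deadweight loss = 42 million.

Before the tax: set 243 − 3P = 4P + 201 → P* = 6, Q* = 225.
With the tax collected from buyers, demand (in seller-price terms) shifts: Qd = 243 − 3(P + 7).
Solving gives Q = 213 with buyers paying 10 and producers receiving 3 (the 7 wedge).
Quantity falls by |ΔQ| = |225 − 213| = 12.
DWL = ½ · t · |ΔQ| = ½ · 7 · 12 = 42.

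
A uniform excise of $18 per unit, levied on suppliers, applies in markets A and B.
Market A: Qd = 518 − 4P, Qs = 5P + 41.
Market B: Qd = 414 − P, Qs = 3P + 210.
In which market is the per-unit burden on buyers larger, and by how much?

Market B, by $3.5.

Market A: pre-tax P* = $53, Q* = 306; post-tax Q = 266; per-unit burden on buyers = $10.
Market B: pre-tax P* = $51, Q* = 363; post-tax Q = 349.5; per-unit burden on buyers = $13.5.
Difference: $10 vs $13.5 → market B is larger by $3.5.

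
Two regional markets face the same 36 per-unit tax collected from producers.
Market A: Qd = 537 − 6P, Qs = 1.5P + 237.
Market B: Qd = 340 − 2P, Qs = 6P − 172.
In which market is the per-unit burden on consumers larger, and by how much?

Market B, by 19.8.

Market A: pre-tax P* = 40, Q* = 297; post-tax Q = 253.8; per-unit burden on consumers = 7.2.
Market B: pre-tax P* = 64, Q* = 212; post-tax Q = 158; per-unit burden on consumers = 27.
Difference: 7.2 vs 27 → market B is larger by 19.8.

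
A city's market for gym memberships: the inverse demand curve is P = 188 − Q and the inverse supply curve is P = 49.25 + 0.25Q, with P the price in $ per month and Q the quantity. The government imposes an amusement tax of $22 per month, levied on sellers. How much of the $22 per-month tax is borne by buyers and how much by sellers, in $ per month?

Inverting to Q(P) form: Qd = 188 − P; Qs = 4P − 197.
Without the tax, 188 − P = 4P − 197 gives 5P = 385, so P* = $77 and Q* = 111.
With the tax collected from sellers, supply shifts: Qs = 4(P − 22) − 197.
Solving gives Q = 93.4 with buyers paying $94.6 and sellers receiving $72.6 (the $22 wedge).
Burden on buyers: $17.6; on sellers: $4.4. (They sum to $22.)

Buyers bear $17.6 per month; sellers bear $4.4 per month.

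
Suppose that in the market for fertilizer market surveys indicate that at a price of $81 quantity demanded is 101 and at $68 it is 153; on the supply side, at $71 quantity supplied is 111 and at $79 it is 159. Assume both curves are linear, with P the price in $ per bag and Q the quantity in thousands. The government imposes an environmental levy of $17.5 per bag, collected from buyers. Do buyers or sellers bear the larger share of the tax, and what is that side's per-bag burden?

Buyers bear the larger share: $10.5 per bag.

Demand slope: (153 − 101)/(68 − 81) = -4, so Qd = 425 − 4P.
Supply slope: (159 − 111)/(79 − 71) = 6, so Qs = 6P − 315.
Before the tax: set 425 − 4P = 6P − 315 → P* = $74, Q* = 129.
With the tax collected from buyers, demand (in seller-price terms) shifts: Qd = 425 − 4(P + 17.5).
New equilibrium: buyers pay $84.5, sellers receive $67, Q = 87. (Wedge: Pb − Ps = 17.5.)
Per-bag burden: buyers $10.5, sellers $7.
Buyers take the larger share because demand is less price-elastic here (demand slope 4 vs supply slope 6).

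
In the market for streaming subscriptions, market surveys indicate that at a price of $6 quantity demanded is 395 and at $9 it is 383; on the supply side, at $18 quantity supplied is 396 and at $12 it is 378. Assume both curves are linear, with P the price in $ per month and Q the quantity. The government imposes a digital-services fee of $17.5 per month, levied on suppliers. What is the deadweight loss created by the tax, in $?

Deadweight loss = $262.5.

Demand slope: (383 − 395)/(9 − 6) = -4, so Qd = 419 − 4P.
Supply slope: (378 − 396)/(12 − 18) = 3, so Qs = 3P + 342.
Without the tax, 419 − 4P = 3P + 342 gives 7P = 77, so P* = $11 and Q* = 375.
With the tax collected from suppliers, supply shifts: Qs = 3(P − 17.5) + 342.
New equilibrium: buyers pay $18.5, suppliers receive $1, Q = 345. (Wedge: Pb − Ps = 17.5.)
Quantity falls by |ΔQ| = |375 − 345| = 30.
DWL = ½ · t · |ΔQ| = ½ · 17.5 · 30 = $262.5.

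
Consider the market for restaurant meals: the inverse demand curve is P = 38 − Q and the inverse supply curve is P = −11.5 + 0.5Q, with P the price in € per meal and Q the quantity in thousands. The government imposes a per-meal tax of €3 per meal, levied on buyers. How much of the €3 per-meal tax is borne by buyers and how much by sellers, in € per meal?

Buyers bear €2 per meal; sellers bear €1 per meal.

Inverting to Q(P) form: Qd = 38 − P; Qs = 2P + 23.
Before the tax: set 38 − P = 2P + 23 → P* = €5, Q* = 33.
With the tax collected from buyers, demand (in seller-price terms) shifts: Qd = 38 − (P + 3).
New equilibrium: buyers pay €7, sellers receive €4, Q = 31. (Wedge: Pb − Ps = 3.)
Burden on buyers: €2; on sellers: €1. (They sum to €3.)
The less price-elastic side of the market bears the larger share of a per-unit tax.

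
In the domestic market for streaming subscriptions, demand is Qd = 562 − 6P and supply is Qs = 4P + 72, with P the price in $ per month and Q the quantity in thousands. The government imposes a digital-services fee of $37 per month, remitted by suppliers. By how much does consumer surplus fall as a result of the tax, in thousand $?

Consumer surplus falls by $3309.28 thousand.

Without the tax, 562 − 6P = 4P + 72 gives 10P = 490, so P* = $49 and Q* = 268.
With the tax collected from suppliers, supply shifts: Qs = 4(P − 37) + 72.
New equilibrium: consumers pay $63.8, suppliers receive $26.8, Q = 179.2. (Wedge: Pb − Ps = 37.)
ΔCS is the trapezoid between Q = 179.2 and Q = 268 of height $14.8: ½ · (268 + 179.2) · 14.8 = $3309.28.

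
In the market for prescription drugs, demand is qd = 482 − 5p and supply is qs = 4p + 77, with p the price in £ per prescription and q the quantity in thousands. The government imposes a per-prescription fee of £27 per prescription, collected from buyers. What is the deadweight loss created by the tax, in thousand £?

Deadweight loss = £810 thousand.

Before the tax: set 482 − 5p = 4p + 77 → p* = £45, q* = 257.
With the tax collected from buyers, demand (in seller-price terms) shifts: qd = 482 − 5(p + 27).
Solving gives q = 197 with buyers paying £57 and producers receiving £30 (the £27 wedge).
Quantity falls by |ΔQ| = |257 − 197| = 60.
DWL = ½ · t · |ΔQ| = ½ · 27 · 60 = £810.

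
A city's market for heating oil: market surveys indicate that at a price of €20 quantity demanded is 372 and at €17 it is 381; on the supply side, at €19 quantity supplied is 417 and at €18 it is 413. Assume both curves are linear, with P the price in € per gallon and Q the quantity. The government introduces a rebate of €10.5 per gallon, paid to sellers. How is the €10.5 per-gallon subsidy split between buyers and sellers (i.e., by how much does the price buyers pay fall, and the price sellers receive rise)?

Demand slope: (381 − 372)/(17 − 20) = -3, so Qd = 432 − 3P.
Supply slope: (413 − 417)/(18 − 19) = 4, so Qs = 4P + 341.
Before the subsidy: set 432 − 3P = 4P + 341 → P* = €13, Q* = 393.
With a per-unit subsidy paid to sellers, each receives P + 10.5 per unit sold, so supply becomes Qs = 4(P + 10.5) + 341.
New equilibrium: buyers pay €7, sellers receive €17.5, Q = 411. (Wedge: Pb − Ps = −10.5.)
Gain to buyers: €6; to sellers: €4.5. (They sum to €10.5.)

Buyers gain €6 per gallon; sellers gain €4.5 per gallon.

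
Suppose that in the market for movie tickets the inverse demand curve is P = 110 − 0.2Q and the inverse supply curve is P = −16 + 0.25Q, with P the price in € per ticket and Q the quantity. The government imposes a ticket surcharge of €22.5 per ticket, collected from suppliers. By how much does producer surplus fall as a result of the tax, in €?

Rewrite in direct form: Qd = 550 − 5P and Qs = 4P + 64.
Without the tax, 550 − 5P = 4P + 64 gives 9P = 486, so P* = €54 and Q* = 280.
With the tax collected from suppliers, supply shifts: Qs = 4(P − 22.5) + 64.
New equilibrium: consumers pay €64, suppliers receive €41.5, Q = 230. (Wedge: Pb − Ps = 22.5.)
ΔPS is the trapezoid between Q = 230 and Q = 280 of height €12.5: ½ · (280 + 230) · 12.5 = €3187.5.

Producer surplus falls by €3187.5.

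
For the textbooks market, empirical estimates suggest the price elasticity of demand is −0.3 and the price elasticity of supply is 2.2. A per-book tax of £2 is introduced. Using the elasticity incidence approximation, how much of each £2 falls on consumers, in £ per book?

Incidence ratio: consumers' share ≈ εs / (εs + |εd|) = 2.2 / (2.2 + 0.3) = 0.88.
So consumers bear ≈ 0.88 × £2 = £1.76; producers bear £0.24.

Consumers bear ≈ £1.76 per book.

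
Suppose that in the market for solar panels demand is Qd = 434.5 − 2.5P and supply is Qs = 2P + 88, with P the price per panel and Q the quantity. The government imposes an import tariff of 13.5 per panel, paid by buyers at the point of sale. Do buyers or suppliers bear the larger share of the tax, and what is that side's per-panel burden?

Without the tax, 434.5 − 2.5P = 2P + 88 gives 4.5P = 346.5, so P* = 77 and Q* = 242.
With the tax collected from buyers, demand (in seller-price terms) shifts: Qd = 434.5 − 2.5(P + 13.5).
Solving gives Q = 227 with buyers paying 83 and suppliers receiving 69.5 (the 13.5 wedge).
Per-panel burden: buyers 6, suppliers 7.5.
Suppliers take the larger share because supply is less price-elastic here (demand slope 2.5 vs supply slope 2).

Suppliers bear the larger share: 7.5 per panel.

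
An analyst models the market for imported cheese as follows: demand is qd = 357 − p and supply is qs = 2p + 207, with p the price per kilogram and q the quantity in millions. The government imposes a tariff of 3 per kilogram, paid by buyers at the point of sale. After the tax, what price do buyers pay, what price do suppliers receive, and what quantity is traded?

Buyers pay 52; suppliers receive 49; quantity = 305.

Without the tax, 357 − p = 2p + 207 gives 3p = 150, so p* = 50 and q* = 307.
With the tax collected from buyers, demand (in seller-price terms) shifts: qd = 357 − (p + 3).
Solving gives q = 305 with buyers paying 52 and suppliers receiving 49 (the 3 wedge).
The less price-elastic side of the market bears the larger share of a per-unit tax.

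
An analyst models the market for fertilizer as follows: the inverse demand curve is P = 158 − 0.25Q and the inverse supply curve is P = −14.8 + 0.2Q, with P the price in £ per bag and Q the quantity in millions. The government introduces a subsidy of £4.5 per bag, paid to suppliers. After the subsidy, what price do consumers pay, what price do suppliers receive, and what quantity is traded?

Consumers pay £59.5; suppliers receive £64; quantity = 394.

Inverting to Q(P) form: Qd = 632 − 4P; Qs = 5P + 74.
Before the subsidy: set 632 − 4P = 5P + 74 → P* = £62, Q* = 384.
With a per-unit subsidy paid to suppliers, each receives P + 4.5 per unit sold, so supply becomes Qs = 5(P + 4.5) + 74.
Solving gives Q = 394 with consumers paying £59.5 and suppliers receiving £64 (the £4.5 wedge).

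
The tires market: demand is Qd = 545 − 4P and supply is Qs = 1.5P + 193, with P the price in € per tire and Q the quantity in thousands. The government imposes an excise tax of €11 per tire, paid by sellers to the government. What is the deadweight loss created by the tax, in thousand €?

Deadweight loss = €66 thousand.

Without the tax, 545 − 4P = 1.5P + 193 gives 5.5P = 352, so P* = €64 and Q* = 289.
With the tax collected from sellers, supply shifts: Qs = 1.5(P − 11) + 193.
Solving gives Q = 277 with buyers paying €67 and sellers receiving €56 (the €11 wedge).
Quantity falls by |ΔQ| = |289 − 277| = 12.
DWL = ½ · t · |ΔQ| = ½ · 11 · 12 = €66.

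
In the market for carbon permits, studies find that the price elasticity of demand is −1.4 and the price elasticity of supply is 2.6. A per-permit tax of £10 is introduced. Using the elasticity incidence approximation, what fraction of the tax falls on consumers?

Consumers' share ≈ 0.65.

Incidence ratio: consumers' share ≈ εs / (εs + |εd|) = 2.6 / (2.6 + 1.4) = 0.65.
Supply is the more elastic side, so consumers bear the larger share.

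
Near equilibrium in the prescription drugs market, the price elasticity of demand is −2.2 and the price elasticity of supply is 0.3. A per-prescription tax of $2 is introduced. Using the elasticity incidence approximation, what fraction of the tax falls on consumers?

Consumers' share ≈ 0.12.

Incidence ratio: consumers' share ≈ εs / (εs + |εd|) = 0.3 / (0.3 + 2.2) = 0.12.
Supply is the less elastic side, so consumers bear the smaller share.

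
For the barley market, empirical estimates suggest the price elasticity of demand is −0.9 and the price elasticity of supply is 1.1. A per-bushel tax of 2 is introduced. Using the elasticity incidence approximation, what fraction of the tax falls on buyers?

Incidence ratio: buyers' share ≈ εs / (εs + |εd|) = 1.1 / (1.1 + 0.9) = 0.55.
Supply is the more elastic side, so buyers bear the larger share.

Buyers' share ≈ 0.55.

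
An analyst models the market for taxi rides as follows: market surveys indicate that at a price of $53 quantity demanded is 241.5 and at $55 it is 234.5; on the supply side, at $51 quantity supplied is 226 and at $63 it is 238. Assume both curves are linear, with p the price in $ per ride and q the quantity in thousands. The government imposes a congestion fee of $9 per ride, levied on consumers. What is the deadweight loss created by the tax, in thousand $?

Deadweight loss = $31.5 thousand.

Demand slope: (234.5 − 241.5)/(55 − 53) = -3.5, so qd = 427 − 3.5p.
Supply slope: (238 − 226)/(63 − 51) = 1, so qs = p + 175.
Without the tax, 427 − 3.5p = p + 175 gives 4.5p = 252, so p* = $56 and q* = 231.
With the tax collected from consumers, demand (in seller-price terms) shifts: qd = 427 − 3.5(p + 9).
New equilibrium: consumers pay $58, suppliers receive $49, q = 224. (Wedge: pb − ps = 9.)
Quantity falls by |ΔQ| = |231 − 224| = 7.
DWL = ½ · t · |ΔQ| = ½ · 9 · 7 = $31.5.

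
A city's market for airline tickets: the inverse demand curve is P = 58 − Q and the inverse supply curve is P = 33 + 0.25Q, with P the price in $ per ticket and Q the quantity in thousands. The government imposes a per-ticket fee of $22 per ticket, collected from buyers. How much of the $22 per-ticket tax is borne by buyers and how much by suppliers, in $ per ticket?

Buyers bear $17.6 per ticket; suppliers bear $4.4 per ticket.

Rewrite in direct form: Qd = 58 − P and Qs = 4P − 132.
Before the tax: set 58 − P = 4P − 132 → P* = $38, Q* = 20.
With the tax collected from buyers, demand (in seller-price terms) shifts: Qd = 58 − (P + 22).
New equilibrium: buyers pay $55.6, suppliers receive $33.6, Q = 2.4. (Wedge: Pb − Ps = 22.)
Burden on buyers: $17.6; on suppliers: $4.4. (They sum to $22.)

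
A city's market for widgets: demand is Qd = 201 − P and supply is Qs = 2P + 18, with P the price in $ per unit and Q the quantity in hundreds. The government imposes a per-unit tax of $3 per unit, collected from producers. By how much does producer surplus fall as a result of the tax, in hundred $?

Producer surplus falls by $139 hundred.

Without the tax, 201 − P = 2P + 18 gives 3P = 183, so P* = $61 and Q* = 140.
With the tax collected from producers, supply shifts: Qs = 2(P − 3) + 18.
New equilibrium: buyers pay $63, producers receive $60, Q = 138. (Wedge: Pb − Ps = 3.)
ΔPS is the trapezoid between Q = 138 and Q = 140 of height $1: ½ · (140 + 138) · 1 = $139.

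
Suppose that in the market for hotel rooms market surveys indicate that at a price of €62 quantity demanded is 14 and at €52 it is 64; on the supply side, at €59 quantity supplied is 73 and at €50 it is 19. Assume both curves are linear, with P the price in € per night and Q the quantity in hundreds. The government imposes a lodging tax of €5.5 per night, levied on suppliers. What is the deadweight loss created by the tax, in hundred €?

Demand slope: (64 − 14)/(52 − 62) = -5, so Qd = 324 − 5P.
Supply slope: (19 − 73)/(50 − 59) = 6, so Qs = 6P − 281.
Before the tax: set 324 − 5P = 6P − 281 → P* = €55, Q* = 49.
With the tax collected from suppliers, supply shifts: Qs = 6(P − 5.5) − 281.
Solving gives Q = 34 with consumers paying €58 and suppliers receiving €52.5 (the €5.5 wedge).
Quantity falls by |ΔQ| = |49 − 34| = 15.
DWL = ½ · t · |ΔQ| = ½ · 5.5 · 15 = €41.25.

Deadweight loss = €41.25 hundred.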